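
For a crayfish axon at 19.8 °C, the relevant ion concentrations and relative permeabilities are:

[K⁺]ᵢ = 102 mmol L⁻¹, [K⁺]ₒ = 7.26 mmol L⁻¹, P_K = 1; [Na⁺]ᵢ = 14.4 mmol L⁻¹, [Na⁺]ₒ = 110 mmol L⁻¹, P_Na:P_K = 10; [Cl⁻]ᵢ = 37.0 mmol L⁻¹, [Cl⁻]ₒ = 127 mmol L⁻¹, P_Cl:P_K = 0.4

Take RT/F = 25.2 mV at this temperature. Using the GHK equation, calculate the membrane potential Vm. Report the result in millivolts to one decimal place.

33.5 mV

Vm = 25.2 · ln[(Σ P·[cation]ₒ + Σ P·[anion]ᵢ) / (Σ P·[cation]ᵢ + Σ P·[anion]ₒ)]
Numerator = 1×7.26 + 10×110 + 0.4×37.0 = 1122
Denominator = 1×102 + 10×14.4 + 0.4×127 = 296.8
Vm = 25.2 · ln(3.7805) = 25.2 × (1.3299) = 33.51 mV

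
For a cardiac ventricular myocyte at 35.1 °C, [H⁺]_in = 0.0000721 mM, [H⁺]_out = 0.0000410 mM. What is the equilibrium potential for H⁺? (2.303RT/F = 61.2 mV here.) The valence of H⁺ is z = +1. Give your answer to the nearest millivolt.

E = (61.2/z) · log₁₀([H⁺]_out/[H⁺]_in) with z = +1.
= (61.2/1) · log₁₀(0.0000410/0.0000721) = 61.20 · log₁₀(0.5687)
= 61.20 · (-0.2452) = -15.00 mV

-15 mV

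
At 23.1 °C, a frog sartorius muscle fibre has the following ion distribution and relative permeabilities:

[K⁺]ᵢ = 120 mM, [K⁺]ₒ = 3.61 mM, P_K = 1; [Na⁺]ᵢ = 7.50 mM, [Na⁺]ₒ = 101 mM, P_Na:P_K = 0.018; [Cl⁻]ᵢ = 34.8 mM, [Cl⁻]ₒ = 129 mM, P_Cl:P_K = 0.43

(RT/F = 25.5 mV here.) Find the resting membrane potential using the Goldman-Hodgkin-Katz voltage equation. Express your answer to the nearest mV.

-55 mV

Vm = 25.5 · ln[(Σ P·[cation]ₒ + Σ P·[anion]ᵢ) / (Σ P·[cation]ᵢ + Σ P·[anion]ₒ)]
Numerator = 1×3.61 + 0.018×101 + 0.43×34.8 = 20.39
Denominator = 1×120 + 0.018×7.50 + 0.43×129 = 175.6
Vm = 25.5 · ln(0.11612) = 25.5 × (-2.1531) = -54.90 mV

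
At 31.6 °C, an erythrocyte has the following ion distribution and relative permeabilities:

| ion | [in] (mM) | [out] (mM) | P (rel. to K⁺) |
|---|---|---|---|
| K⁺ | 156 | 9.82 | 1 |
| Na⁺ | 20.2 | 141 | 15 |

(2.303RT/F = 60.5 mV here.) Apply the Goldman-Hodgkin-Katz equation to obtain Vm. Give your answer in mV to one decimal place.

Vm = 60.5 · log₁₀[(Σ P·[cation]ₒ + Σ P·[anion]ᵢ) / (Σ P·[cation]ᵢ + Σ P·[anion]ₒ)]
Numerator = 1×9.82 + 15×141 = 2125
Denominator = 1×156 + 15×20.2 = 459
Vm = 60.5 · log₁₀(4.6292) = 60.5 × (0.6655) = 40.26 mV

40.3 mV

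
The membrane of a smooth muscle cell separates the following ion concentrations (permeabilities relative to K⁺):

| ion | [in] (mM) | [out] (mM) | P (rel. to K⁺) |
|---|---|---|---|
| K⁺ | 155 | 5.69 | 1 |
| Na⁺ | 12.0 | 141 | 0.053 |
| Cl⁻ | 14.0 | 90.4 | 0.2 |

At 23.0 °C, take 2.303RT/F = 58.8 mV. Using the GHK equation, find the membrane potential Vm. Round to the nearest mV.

-61 mV

Vm = 58.8 · log₁₀[(Σ P·[cation]ₒ + Σ P·[anion]ᵢ) / (Σ P·[cation]ᵢ + Σ P·[anion]ₒ)]
Numerator = 1×5.69 + 0.053×141 + 0.2×14.0 = 15.96
Denominator = 1×155 + 0.053×12.0 + 0.2×90.4 = 173.7
Vm = 58.8 · log₁₀(0.091891) = 58.8 × (-1.0367) = -60.96 mV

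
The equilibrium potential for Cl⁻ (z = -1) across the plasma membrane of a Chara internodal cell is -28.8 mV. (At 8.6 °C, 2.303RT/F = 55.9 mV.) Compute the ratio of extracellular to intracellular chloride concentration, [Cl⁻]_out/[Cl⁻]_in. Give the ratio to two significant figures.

3.3

log₁₀([out]/[in]) = E·z/(55.9) = -28.8 × -1 / 55.9 = 0.5152
[out]/[in] = 10^(0.5152) = 3.275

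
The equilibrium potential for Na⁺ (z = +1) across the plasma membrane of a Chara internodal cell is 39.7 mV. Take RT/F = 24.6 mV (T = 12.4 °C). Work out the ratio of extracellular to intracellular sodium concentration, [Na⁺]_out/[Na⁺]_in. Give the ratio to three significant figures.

5.02

ln([out]/[in]) = E·z/(24.6) = 39.7 × 1 / 24.6 = 1.6138
[out]/[in] = e^(1.6138) = 5.022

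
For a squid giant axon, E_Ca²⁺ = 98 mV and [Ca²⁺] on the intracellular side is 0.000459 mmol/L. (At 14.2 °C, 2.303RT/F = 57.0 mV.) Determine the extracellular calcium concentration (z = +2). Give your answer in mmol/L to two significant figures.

1.3 mmol/L

Nernst: E = (57.0/2) · log₁₀([out]/[in]), so log₁₀([out]/[in]) = 98.0 × 2 / 57.0 = 3.4386.
[out]/[in] = 10^(3.4386) = 2745.
[out] = 2745 × 0.000459 = 1.26 mmol/L.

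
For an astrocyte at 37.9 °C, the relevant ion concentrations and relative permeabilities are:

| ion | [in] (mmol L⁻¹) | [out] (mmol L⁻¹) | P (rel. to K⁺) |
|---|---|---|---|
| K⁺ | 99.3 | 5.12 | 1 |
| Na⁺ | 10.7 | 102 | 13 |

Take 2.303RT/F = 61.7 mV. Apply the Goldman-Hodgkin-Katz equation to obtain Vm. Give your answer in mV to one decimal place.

Vm = 61.7 · log₁₀[(Σ P·[cation]ₒ + Σ P·[anion]ᵢ) / (Σ P·[cation]ᵢ + Σ P·[anion]ₒ)]
Numerator = 1×5.12 + 13×102 = 1331
Denominator = 1×99.3 + 13×10.7 = 238.4
Vm = 61.7 · log₁₀(5.5836) = 61.7 × (0.7469) = 46.08 mV

46.1 mV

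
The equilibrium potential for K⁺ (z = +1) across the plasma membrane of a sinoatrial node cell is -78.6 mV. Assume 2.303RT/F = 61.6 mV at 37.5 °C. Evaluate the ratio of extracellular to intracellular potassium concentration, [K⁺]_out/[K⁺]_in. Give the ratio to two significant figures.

0.053

log₁₀([out]/[in]) = E·z/(61.6) = -78.6 × 1 / 61.6 = -1.2760
[out]/[in] = 10^(-1.2760) = 0.05297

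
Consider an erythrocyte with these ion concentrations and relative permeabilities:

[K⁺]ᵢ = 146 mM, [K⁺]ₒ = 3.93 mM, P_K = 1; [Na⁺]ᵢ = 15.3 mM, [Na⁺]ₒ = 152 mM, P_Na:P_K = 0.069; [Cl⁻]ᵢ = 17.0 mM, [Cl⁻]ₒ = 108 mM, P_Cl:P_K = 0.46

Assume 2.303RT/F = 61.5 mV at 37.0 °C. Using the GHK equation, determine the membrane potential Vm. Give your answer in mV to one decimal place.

-58.2 mV

Vm = 61.5 · log₁₀[(Σ P·[cation]ₒ + Σ P·[anion]ᵢ) / (Σ P·[cation]ᵢ + Σ P·[anion]ₒ)]
Numerator = 1×3.93 + 0.069×152 + 0.46×17.0 = 22.24
Denominator = 1×146 + 0.069×15.3 + 0.46×108 = 196.7
Vm = 61.5 · log₁₀(0.11303) = 61.5 × (-0.9468) = -58.23 mV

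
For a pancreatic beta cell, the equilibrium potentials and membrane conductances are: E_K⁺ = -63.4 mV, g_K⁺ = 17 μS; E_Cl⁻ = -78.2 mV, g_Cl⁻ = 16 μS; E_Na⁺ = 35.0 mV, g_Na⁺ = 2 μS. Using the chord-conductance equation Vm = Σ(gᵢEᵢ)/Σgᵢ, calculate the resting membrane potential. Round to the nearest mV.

-65 mV

Σ gᵢEᵢ = 17·(-63.4) + 16·(-78.2) + 2·(35.0) = -2259.00
Σ gᵢ = 17 + 16 + 2 = 35
Vm = -2259.00 / 35 = -64.54 mV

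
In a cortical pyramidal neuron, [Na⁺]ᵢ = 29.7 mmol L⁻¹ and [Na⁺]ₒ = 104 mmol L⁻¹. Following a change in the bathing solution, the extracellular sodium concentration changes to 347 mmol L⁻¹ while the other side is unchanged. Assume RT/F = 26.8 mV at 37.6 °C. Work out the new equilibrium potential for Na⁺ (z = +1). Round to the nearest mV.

After the shift: [Na⁺]_out = 347, [Na⁺]_in = 29.7 mmol L⁻¹.
E_new = (26.8/1)·ln(347/29.7) = 26.80 · (2.4582) = 65.88 mV

66 mV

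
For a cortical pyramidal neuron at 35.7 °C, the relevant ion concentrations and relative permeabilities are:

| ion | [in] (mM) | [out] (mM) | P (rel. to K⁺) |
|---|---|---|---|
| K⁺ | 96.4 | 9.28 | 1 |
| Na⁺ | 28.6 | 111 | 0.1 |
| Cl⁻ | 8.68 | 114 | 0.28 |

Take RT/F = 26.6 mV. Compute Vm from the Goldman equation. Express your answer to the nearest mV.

-47 mV

Vm = 26.6 · ln[(Σ P·[cation]ₒ + Σ P·[anion]ᵢ) / (Σ P·[cation]ᵢ + Σ P·[anion]ₒ)]
Numerator = 1×9.28 + 0.1×111 + 0.28×8.68 = 22.81
Denominator = 1×96.4 + 0.1×28.6 + 0.28×114 = 131.2
Vm = 26.6 · ln(0.17389) = 26.6 × (-1.7494) = -46.53 mV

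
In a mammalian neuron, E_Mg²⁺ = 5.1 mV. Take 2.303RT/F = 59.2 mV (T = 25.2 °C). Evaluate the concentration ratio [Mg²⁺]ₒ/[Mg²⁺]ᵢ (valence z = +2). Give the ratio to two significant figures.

log₁₀([out]/[in]) = E·z/(59.2) = 5.1 × 2 / 59.2 = 0.1723
[out]/[in] = 10^(0.1723) = 1.487

1.5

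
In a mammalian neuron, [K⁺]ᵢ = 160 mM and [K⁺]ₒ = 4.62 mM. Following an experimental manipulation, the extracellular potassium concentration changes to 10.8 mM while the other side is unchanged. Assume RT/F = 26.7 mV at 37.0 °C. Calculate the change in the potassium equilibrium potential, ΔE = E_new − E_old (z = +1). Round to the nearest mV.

23 mV

E_old = (26.7/1)·ln(4.62/160) = -94.65 mV
E_new = (26.7/1)·ln(10.8/160) = -71.97 mV
ΔE = -71.97 − (-94.65) = 22.67 mV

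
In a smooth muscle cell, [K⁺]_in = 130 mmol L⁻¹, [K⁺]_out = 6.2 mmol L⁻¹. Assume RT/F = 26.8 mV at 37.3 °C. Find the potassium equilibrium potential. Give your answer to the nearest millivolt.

-82 mV

E = (26.8/z) · ln([K⁺]_out/[K⁺]_in) with z = +1.
= (26.8/1) · ln(6.2/130) = 26.80 · ln(0.04769)
= 26.80 · (-3.0430) = -81.55 mV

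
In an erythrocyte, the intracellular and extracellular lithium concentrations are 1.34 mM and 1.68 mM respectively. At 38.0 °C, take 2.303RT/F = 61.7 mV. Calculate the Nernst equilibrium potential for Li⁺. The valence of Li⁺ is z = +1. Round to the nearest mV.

E = (61.7/z) · log₁₀([Li⁺]_out/[Li⁺]_in) with z = +1.
= (61.7/1) · log₁₀(1.68/1.34) = 61.70 · log₁₀(1.254)
= 61.70 · (0.0982) = 6.06 mV

6 mV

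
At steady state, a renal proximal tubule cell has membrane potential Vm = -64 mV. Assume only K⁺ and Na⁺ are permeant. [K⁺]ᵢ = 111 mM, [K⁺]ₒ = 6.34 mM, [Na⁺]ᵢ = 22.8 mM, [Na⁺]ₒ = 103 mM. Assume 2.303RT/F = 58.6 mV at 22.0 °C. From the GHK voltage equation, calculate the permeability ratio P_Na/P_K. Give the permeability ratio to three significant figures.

Let α = P_Na/P_K. GHK: Vm = 58.6·log₁₀[(Kₒ + α·Naₒ)/(Kᵢ + α·Naᵢ)].
10^(Vm/58.6) = 10^(-64.0/58.6) = 0.080882
So 0.080882·(Kᵢ + α·Naᵢ) = Kₒ + α·Naₒ → α = (0.080882·111.0 − 6.34) / (103.0 − 0.080882·22.8)
α = (8.978 − 6.34) / (103.0 − 1.844) = 2.638/101.2 = 0.02608

0.0261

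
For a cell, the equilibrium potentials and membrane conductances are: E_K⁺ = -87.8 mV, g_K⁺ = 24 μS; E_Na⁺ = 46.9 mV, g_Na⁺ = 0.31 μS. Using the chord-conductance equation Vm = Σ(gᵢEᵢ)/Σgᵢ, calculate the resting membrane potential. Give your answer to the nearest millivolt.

Σ gᵢEᵢ = 24·(-87.8) + 0.31·(46.9) = -2092.66
Σ gᵢ = 24 + 0.31 = 24.31
Vm = -2092.66 / 24.31 = -86.08 mV

-86 mV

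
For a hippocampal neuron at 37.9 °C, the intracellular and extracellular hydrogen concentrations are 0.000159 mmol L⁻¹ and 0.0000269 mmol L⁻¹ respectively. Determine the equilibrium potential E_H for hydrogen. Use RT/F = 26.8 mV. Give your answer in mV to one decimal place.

-47.6 mV

E = (26.8/z) · ln([H⁺]_out/[H⁺]_in) with z = +1.
= (26.8/1) · ln(0.0000269/0.000159) = 26.80 · ln(0.1692)
= 26.80 · (-1.7768) = -47.62 mV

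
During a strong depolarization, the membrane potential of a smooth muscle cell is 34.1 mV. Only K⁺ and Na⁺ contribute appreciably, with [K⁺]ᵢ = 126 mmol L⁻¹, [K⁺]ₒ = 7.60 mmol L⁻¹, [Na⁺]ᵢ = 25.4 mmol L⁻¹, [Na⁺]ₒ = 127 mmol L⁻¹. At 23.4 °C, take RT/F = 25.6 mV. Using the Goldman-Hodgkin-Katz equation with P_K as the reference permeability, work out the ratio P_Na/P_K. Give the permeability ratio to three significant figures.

Let α = P_Na/P_K. GHK: Vm = 25.6·ln[(Kₒ + α·Naₒ)/(Kᵢ + α·Naᵢ)].
e^(Vm/25.6) = e^(34.1/25.6) = 3.7887
So 3.7887·(Kᵢ + α·Naᵢ) = Kₒ + α·Naₒ → α = (3.7887·126.0 − 7.6) / (127.0 − 3.7887·25.4)
α = (477.4 − 7.6) / (127.0 − 96.23) = 469.8/30.77 = 15.27

15.3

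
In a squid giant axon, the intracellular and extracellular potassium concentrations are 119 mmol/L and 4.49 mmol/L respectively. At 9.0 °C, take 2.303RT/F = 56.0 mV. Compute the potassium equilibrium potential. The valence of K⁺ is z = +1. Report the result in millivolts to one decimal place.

-79.7 mV

E = (56.0/z) · log₁₀([K⁺]_out/[K⁺]_in) with z = +1.
= (56.0/1) · log₁₀(4.49/119) = 56.00 · log₁₀(0.03773)
= 56.00 · (-1.4233) = -79.70 mV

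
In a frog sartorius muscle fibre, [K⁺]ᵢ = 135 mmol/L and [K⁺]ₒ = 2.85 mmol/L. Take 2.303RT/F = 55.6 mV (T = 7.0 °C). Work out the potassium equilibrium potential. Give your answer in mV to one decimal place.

E = (55.6/z) · log₁₀([K⁺]_out/[K⁺]_in) with z = +1.
= (55.6/1) · log₁₀(2.85/135) = 55.60 · log₁₀(0.02111)
= 55.60 · (-1.6755) = -93.16 mV

-93.2 mV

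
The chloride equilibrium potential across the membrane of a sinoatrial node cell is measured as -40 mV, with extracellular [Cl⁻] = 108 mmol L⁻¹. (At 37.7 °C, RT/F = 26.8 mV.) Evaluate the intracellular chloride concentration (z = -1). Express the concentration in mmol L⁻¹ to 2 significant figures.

24 mmol L⁻¹

Nernst: E = (26.8/-1) · ln([out]/[in]), so ln([out]/[in]) = -40.0 × -1 / 26.8 = 1.4925.
[out]/[in] = e^(1.4925) = 4.448.
[in] = 108 / 4.448 = 24.28 mmol L⁻¹.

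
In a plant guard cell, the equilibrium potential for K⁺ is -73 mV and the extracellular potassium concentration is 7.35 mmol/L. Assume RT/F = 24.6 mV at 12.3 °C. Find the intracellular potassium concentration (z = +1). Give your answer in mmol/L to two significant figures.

Nernst: E = (24.6/1) · ln([out]/[in]), so ln([out]/[in]) = -73.0 × 1 / 24.6 = -2.9675.
[out]/[in] = e^(-2.9675) = 0.05143.
[in] = 7.35 / 0.05143 = 142.9 mmol/L.

140 mmol/L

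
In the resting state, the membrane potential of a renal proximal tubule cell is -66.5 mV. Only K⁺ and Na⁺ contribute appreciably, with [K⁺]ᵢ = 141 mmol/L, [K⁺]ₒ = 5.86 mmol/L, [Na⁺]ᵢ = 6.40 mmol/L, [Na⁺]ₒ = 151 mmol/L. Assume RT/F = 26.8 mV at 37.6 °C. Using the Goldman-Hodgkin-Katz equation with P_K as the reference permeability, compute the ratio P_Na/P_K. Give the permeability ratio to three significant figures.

0.0394

Let α = P_Na/P_K. GHK: Vm = 26.8·ln[(Kₒ + α·Naₒ)/(Kᵢ + α·Naᵢ)].
e^(Vm/26.8) = e^(-66.5/26.8) = 0.083631
So 0.083631·(Kᵢ + α·Naᵢ) = Kₒ + α·Naₒ → α = (0.083631·141.0 − 5.86) / (151.0 − 0.083631·6.4)
α = (11.79 − 5.86) / (151.0 − 0.5352) = 5.932/150.5 = 0.03942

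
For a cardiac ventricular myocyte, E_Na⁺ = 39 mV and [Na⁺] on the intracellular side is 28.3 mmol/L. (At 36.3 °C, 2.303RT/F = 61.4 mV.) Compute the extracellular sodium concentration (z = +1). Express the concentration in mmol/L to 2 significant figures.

120 mmol/L

Nernst: E = (61.4/1) · log₁₀([out]/[in]), so log₁₀([out]/[in]) = 39.0 × 1 / 61.4 = 0.6352.
[out]/[in] = 10^(0.6352) = 4.317.
[out] = 4.317 × 28.3 = 122.2 mmol/L.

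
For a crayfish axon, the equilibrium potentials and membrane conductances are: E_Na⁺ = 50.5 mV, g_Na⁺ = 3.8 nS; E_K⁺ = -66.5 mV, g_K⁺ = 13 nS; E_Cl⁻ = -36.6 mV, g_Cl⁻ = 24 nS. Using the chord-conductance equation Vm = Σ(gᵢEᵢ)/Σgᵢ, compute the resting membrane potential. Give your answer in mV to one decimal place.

-38.0 mV

Σ gᵢEᵢ = 3.8·(50.5) + 13·(-66.5) + 24·(-36.6) = -1551.00
Σ gᵢ = 3.8 + 13 + 24 = 40.8
Vm = -1551.00 / 40.8 = -38.01 mV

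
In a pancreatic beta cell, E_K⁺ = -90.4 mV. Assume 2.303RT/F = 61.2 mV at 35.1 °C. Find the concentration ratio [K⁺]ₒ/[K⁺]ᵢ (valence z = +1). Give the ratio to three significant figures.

0.0333

log₁₀([out]/[in]) = E·z/(61.2) = -90.4 × 1 / 61.2 = -1.4771
[out]/[in] = 10^(-1.4771) = 0.03333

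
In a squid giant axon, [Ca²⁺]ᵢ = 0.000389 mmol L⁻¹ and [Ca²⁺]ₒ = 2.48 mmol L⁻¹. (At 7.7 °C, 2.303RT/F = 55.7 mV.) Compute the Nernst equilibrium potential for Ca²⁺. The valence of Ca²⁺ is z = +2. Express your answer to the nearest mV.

106 mV

E = (55.7/z) · log₁₀([Ca²⁺]_out/[Ca²⁺]_in) with z = +2.
= (55.7/2) · log₁₀(2.48/0.000389) = 27.85 · log₁₀(6375)
= 27.85 · (3.8045) = 105.96 mV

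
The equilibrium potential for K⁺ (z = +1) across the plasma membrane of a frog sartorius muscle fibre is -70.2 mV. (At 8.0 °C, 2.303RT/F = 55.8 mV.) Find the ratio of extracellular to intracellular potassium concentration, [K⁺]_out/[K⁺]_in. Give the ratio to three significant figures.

log₁₀([out]/[in]) = E·z/(55.8) = -70.2 × 1 / 55.8 = -1.2581
[out]/[in] = 10^(-1.2581) = 0.0552

0.0552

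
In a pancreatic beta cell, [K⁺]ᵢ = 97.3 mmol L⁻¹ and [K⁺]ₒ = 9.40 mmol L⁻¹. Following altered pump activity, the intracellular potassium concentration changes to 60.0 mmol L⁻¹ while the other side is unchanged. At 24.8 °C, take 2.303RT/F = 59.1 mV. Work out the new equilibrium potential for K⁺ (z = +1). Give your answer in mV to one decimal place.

-47.6 mV

After the shift: [K⁺]_out = 9.40, [K⁺]_in = 60.0 mmol L⁻¹.
E_new = (59.1/1)·log₁₀(9.40/60.0) = 59.10 · (-0.8050) = -47.58 mV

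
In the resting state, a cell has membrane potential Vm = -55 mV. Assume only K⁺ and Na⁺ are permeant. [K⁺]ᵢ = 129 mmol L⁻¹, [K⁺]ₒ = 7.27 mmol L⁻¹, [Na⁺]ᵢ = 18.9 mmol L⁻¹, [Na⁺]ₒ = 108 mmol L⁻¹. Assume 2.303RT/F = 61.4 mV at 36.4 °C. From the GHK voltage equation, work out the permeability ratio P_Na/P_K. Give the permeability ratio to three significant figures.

0.0865

Let α = P_Na/P_K. GHK: Vm = 61.4·log₁₀[(Kₒ + α·Naₒ)/(Kᵢ + α·Naᵢ)].
10^(Vm/61.4) = 10^(-55.0/61.4) = 0.12713
So 0.12713·(Kᵢ + α·Naᵢ) = Kₒ + α·Naₒ → α = (0.12713·129.0 − 7.27) / (108.0 − 0.12713·18.9)
α = (16.4 − 7.27) / (108.0 − 2.403) = 9.129/105.6 = 0.08645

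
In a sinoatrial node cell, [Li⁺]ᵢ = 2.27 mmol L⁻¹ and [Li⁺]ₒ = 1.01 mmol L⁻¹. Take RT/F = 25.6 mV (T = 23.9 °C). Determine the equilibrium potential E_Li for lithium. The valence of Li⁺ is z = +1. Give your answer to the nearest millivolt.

E = (25.6/z) · ln([Li⁺]_out/[Li⁺]_in) with z = +1.
= (25.6/1) · ln(1.01/2.27) = 25.60 · ln(0.4449)
= 25.60 · (-0.8098) = -20.73 mV

-21 mV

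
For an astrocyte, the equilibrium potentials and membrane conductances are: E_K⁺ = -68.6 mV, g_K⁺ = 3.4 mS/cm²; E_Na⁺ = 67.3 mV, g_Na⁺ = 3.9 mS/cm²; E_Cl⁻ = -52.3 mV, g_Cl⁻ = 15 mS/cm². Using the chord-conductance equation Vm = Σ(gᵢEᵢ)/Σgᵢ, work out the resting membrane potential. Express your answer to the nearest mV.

-34 mV

Σ gᵢEᵢ = 3.4·(-68.6) + 3.9·(67.3) + 15·(-52.3) = -755.27
Σ gᵢ = 3.4 + 3.9 + 15 = 22.3
Vm = -755.27 / 22.3 = -33.87 mV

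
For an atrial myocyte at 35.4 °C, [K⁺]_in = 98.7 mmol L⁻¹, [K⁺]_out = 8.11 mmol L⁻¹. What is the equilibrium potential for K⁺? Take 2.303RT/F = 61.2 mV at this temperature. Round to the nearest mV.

-66 mV

E = (61.2/z) · log₁₀([K⁺]_out/[K⁺]_in) with z = +1.
= (61.2/1) · log₁₀(8.11/98.7) = 61.20 · log₁₀(0.08217)
= 61.20 · (-1.0853) = -66.42 mV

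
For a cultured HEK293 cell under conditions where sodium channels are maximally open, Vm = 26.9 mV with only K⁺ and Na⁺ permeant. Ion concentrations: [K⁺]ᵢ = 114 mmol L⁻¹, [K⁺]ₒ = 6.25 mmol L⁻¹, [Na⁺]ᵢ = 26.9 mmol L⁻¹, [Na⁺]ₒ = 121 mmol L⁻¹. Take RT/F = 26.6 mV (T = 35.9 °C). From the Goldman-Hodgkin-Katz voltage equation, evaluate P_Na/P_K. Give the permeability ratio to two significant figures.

Let α = P_Na/P_K. GHK: Vm = 26.6·ln[(Kₒ + α·Naₒ)/(Kᵢ + α·Naᵢ)].
e^(Vm/26.6) = e^(26.9/26.6) = 2.7491
So 2.7491·(Kᵢ + α·Naᵢ) = Kₒ + α·Naₒ → α = (2.7491·114.0 − 6.25) / (121.0 − 2.7491·26.9)
α = (313.4 − 6.25) / (121.0 − 73.95) = 307.1/47.05 = 6.528

6.5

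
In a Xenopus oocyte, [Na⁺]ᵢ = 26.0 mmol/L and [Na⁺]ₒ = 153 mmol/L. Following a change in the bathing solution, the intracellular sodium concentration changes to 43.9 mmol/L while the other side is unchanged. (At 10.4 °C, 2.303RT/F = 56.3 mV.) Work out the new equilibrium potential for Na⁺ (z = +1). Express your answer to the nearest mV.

31 mV

After the shift: [Na⁺]_out = 153, [Na⁺]_in = 43.9 mmol/L.
E_new = (56.3/1)·log₁₀(153/43.9) = 56.30 · (0.5422) = 30.53 mV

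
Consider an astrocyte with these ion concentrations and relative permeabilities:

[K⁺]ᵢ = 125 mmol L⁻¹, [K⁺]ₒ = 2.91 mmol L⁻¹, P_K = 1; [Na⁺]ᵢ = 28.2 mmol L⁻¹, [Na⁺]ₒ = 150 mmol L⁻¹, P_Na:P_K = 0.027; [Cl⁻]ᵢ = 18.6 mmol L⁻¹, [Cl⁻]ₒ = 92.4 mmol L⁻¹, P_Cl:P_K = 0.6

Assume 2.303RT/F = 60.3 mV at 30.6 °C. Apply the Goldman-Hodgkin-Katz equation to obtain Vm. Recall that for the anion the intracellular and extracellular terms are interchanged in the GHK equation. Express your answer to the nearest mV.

-60 mV

Vm = 60.3 · log₁₀[(Σ P·[cation]ₒ + Σ P·[anion]ᵢ) / (Σ P·[cation]ᵢ + Σ P·[anion]ₒ)]
Numerator = 1×2.91 + 0.027×150 + 0.6×18.6 = 18.12
Denominator = 1×125 + 0.027×28.2 + 0.6×92.4 = 181.2
Vm = 60.3 · log₁₀(0.099999) = 60.3 × (-1.0000) = -60.30 mV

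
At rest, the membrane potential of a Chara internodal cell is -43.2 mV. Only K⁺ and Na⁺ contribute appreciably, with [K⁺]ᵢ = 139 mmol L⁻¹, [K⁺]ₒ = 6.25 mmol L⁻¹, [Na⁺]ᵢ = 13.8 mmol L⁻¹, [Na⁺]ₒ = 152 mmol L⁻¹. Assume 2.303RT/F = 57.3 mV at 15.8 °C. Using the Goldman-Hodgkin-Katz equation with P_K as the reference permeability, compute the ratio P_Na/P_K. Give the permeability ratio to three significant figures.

Let α = P_Na/P_K. GHK: Vm = 57.3·log₁₀[(Kₒ + α·Naₒ)/(Kᵢ + α·Naᵢ)].
10^(Vm/57.3) = 10^(-43.2/57.3) = 0.17623
So 0.17623·(Kᵢ + α·Naᵢ) = Kₒ + α·Naₒ → α = (0.17623·139.0 − 6.25) / (152.0 − 0.17623·13.8)
α = (24.5 − 6.25) / (152.0 − 2.432) = 18.25/149.6 = 0.122

0.122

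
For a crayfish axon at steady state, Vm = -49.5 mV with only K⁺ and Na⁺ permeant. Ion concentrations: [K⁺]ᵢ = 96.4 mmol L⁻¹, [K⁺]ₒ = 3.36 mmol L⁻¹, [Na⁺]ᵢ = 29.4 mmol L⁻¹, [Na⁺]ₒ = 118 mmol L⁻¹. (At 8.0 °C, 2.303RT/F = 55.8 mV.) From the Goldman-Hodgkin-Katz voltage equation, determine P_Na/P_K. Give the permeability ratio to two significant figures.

0.080

Let α = P_Na/P_K. GHK: Vm = 55.8·log₁₀[(Kₒ + α·Naₒ)/(Kᵢ + α·Naᵢ)].
10^(Vm/55.8) = 10^(-49.5/55.8) = 0.12969
So 0.12969·(Kᵢ + α·Naᵢ) = Kₒ + α·Naₒ → α = (0.12969·96.4 − 3.36) / (118.0 − 0.12969·29.4)
α = (12.5 − 3.36) / (118.0 − 3.813) = 9.142/114.2 = 0.08006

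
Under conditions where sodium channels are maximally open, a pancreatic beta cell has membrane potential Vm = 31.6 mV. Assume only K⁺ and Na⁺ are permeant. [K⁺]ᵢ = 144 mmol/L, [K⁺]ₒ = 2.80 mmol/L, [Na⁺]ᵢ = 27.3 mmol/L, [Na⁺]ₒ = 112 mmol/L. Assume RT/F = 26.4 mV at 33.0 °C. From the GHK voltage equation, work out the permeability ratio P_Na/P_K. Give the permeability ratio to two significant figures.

22

Let α = P_Na/P_K. GHK: Vm = 26.4·ln[(Kₒ + α·Naₒ)/(Kᵢ + α·Naᵢ)].
e^(Vm/26.4) = e^(31.6/26.4) = 3.3101
So 3.3101·(Kᵢ + α·Naᵢ) = Kₒ + α·Naₒ → α = (3.3101·144.0 − 2.8) / (112.0 − 3.3101·27.3)
α = (476.7 − 2.8) / (112.0 − 90.36) = 473.9/21.64 = 21.9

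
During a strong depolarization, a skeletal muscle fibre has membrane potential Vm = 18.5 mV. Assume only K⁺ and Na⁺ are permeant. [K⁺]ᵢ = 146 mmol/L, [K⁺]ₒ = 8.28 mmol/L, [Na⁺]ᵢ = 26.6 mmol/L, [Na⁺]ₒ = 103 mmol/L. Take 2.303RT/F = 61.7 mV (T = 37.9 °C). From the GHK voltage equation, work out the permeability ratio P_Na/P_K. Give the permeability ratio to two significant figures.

5.7

Let α = P_Na/P_K. GHK: Vm = 61.7·log₁₀[(Kₒ + α·Naₒ)/(Kᵢ + α·Naᵢ)].
10^(Vm/61.7) = 10^(18.5/61.7) = 1.9945
So 1.9945·(Kᵢ + α·Naᵢ) = Kₒ + α·Naₒ → α = (1.9945·146.0 − 8.28) / (103.0 − 1.9945·26.6)
α = (291.2 − 8.28) / (103.0 − 53.05) = 282.9/49.95 = 5.665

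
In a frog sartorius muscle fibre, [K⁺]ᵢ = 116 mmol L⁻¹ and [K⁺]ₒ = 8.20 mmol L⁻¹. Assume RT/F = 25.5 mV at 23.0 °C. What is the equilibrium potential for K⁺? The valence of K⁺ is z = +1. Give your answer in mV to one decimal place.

-67.6 mV

E = (25.5/z) · ln([K⁺]_out/[K⁺]_in) with z = +1.
= (25.5/1) · ln(8.20/116) = 25.50 · ln(0.07069)
= 25.50 · (-2.6495) = -67.56 mV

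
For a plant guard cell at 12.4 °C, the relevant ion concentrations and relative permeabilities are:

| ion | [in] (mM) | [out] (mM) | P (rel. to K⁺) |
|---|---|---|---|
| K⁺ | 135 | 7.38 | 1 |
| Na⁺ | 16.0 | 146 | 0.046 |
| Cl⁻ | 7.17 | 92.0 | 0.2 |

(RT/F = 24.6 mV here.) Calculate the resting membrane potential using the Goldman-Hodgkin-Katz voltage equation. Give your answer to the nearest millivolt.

Vm = 24.6 · ln[(Σ P·[cation]ₒ + Σ P·[anion]ᵢ) / (Σ P·[cation]ᵢ + Σ P·[anion]ₒ)]
Numerator = 1×7.38 + 0.046×146 + 0.2×7.17 = 15.53
Denominator = 1×135 + 0.046×16.0 + 0.2×92.0 = 154.1
Vm = 24.6 · ln(0.10076) = 24.6 × (-2.2951) = -56.46 mV

-56 mV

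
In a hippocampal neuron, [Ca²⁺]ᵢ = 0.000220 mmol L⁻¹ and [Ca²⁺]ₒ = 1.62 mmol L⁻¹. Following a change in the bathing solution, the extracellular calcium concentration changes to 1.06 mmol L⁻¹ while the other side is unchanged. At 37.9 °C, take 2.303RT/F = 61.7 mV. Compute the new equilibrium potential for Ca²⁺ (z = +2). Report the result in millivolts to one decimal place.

113.6 mV

After the shift: [Ca²⁺]_out = 1.06, [Ca²⁺]_in = 0.000220 mmol L⁻¹.
E_new = (61.7/2)·log₁₀(1.06/0.000220) = 30.85 · (3.6829) = 113.62 mV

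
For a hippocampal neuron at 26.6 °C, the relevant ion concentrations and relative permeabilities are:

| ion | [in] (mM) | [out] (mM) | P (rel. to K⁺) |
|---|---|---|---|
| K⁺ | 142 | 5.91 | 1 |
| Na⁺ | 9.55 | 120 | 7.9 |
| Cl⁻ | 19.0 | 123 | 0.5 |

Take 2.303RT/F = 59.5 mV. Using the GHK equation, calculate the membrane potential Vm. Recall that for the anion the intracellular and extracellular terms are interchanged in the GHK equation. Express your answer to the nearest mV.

32 mV

Vm = 59.5 · log₁₀[(Σ P·[cation]ₒ + Σ P·[anion]ᵢ) / (Σ P·[cation]ᵢ + Σ P·[anion]ₒ)]
Numerator = 1×5.91 + 7.9×120 + 0.5×19.0 = 963.4
Denominator = 1×142 + 7.9×9.55 + 0.5×123 = 278.9
Vm = 59.5 · log₁₀(3.4538) = 59.5 × (0.5383) = 32.03 mV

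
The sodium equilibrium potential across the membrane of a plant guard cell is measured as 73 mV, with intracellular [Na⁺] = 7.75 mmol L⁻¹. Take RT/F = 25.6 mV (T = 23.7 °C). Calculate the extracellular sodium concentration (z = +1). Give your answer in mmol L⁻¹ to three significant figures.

134 mmol L⁻¹

Nernst: E = (25.6/1) · ln([out]/[in]), so ln([out]/[in]) = 73.0 × 1 / 25.6 = 2.8516.
[out]/[in] = e^(2.8516) = 17.31.
[out] = 17.31 × 7.75 = 134.2 mmol L⁻¹.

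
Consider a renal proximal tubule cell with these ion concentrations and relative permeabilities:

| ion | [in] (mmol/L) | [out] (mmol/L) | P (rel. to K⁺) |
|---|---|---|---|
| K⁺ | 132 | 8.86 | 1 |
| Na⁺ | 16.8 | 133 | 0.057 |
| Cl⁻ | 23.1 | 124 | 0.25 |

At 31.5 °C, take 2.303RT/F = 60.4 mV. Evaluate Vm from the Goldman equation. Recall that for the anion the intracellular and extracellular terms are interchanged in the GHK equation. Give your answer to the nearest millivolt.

Vm = 60.4 · log₁₀[(Σ P·[cation]ₒ + Σ P·[anion]ᵢ) / (Σ P·[cation]ᵢ + Σ P·[anion]ₒ)]
Numerator = 1×8.86 + 0.057×133 + 0.25×23.1 = 22.22
Denominator = 1×132 + 0.057×16.8 + 0.25×124 = 164
Vm = 60.4 · log₁₀(0.1355) = 60.4 × (-0.8681) = -52.43 mV

-52 mV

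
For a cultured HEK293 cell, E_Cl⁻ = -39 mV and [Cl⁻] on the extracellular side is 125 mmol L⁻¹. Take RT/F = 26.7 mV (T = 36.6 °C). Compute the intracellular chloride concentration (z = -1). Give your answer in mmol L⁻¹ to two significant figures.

Nernst: E = (26.7/-1) · ln([out]/[in]), so ln([out]/[in]) = -39.0 × -1 / 26.7 = 1.4607.
[out]/[in] = e^(1.4607) = 4.309.
[in] = 125 / 4.309 = 29.01 mmol L⁻¹.

29 mmol L⁻¹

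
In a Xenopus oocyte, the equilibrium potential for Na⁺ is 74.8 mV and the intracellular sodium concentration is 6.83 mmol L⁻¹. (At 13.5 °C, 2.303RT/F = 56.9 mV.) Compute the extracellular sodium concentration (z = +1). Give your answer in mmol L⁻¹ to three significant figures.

141 mmol L⁻¹

Nernst: E = (56.9/1) · log₁₀([out]/[in]), so log₁₀([out]/[in]) = 74.8 × 1 / 56.9 = 1.3146.
[out]/[in] = 10^(1.3146) = 20.63.
[out] = 20.63 × 6.83 = 140.9 mmol L⁻¹.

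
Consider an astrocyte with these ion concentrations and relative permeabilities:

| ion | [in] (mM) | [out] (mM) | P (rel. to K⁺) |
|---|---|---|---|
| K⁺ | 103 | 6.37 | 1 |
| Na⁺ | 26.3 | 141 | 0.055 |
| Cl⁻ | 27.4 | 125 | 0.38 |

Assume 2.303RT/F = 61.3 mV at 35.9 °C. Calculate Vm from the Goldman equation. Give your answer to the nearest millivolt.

Vm = 61.3 · log₁₀[(Σ P·[cation]ₒ + Σ P·[anion]ᵢ) / (Σ P·[cation]ᵢ + Σ P·[anion]ₒ)]
Numerator = 1×6.37 + 0.055×141 + 0.38×27.4 = 24.54
Denominator = 1×103 + 0.055×26.3 + 0.38×125 = 151.9
Vm = 61.3 · log₁₀(0.16148) = 61.3 × (-0.7919) = -48.54 mV

-49 mV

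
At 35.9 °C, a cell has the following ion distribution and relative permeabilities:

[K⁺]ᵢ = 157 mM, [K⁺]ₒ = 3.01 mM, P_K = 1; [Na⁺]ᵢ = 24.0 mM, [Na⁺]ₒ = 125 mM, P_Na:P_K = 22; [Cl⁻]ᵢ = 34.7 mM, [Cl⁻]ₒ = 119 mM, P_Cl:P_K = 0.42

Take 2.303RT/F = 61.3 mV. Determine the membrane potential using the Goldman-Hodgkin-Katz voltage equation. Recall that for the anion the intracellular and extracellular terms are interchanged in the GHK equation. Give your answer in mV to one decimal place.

35.3 mV

Vm = 61.3 · log₁₀[(Σ P·[cation]ₒ + Σ P·[anion]ᵢ) / (Σ P·[cation]ᵢ + Σ P·[anion]ₒ)]
Numerator = 1×3.01 + 22×125 + 0.42×34.7 = 2768
Denominator = 1×157 + 22×24.0 + 0.42×119 = 735
Vm = 61.3 · log₁₀(3.7655) = 61.3 × (0.5758) = 35.30 mV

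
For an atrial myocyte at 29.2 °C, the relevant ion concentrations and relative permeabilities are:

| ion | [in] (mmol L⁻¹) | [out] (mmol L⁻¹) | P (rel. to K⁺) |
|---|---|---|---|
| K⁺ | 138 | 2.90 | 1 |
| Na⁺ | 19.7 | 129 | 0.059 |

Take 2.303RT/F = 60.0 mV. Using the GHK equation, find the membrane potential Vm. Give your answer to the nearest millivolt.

Vm = 60.0 · log₁₀[(Σ P·[cation]ₒ + Σ P·[anion]ᵢ) / (Σ P·[cation]ᵢ + Σ P·[anion]ₒ)]
Numerator = 1×2.90 + 0.059×129 = 10.51
Denominator = 1×138 + 0.059×19.7 = 139.2
Vm = 60.0 · log₁₀(0.075531) = 60.0 × (-1.1219) = -67.31 mV

-67 mV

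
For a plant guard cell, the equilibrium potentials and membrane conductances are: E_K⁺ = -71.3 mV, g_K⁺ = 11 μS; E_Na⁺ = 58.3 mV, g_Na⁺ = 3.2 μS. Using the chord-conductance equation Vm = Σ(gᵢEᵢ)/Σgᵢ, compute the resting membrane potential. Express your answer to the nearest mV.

Σ gᵢEᵢ = 11·(-71.3) + 3.2·(58.3) = -597.74
Σ gᵢ = 11 + 3.2 = 14.2
Vm = -597.74 / 14.2 = -42.09 mV

-42 mV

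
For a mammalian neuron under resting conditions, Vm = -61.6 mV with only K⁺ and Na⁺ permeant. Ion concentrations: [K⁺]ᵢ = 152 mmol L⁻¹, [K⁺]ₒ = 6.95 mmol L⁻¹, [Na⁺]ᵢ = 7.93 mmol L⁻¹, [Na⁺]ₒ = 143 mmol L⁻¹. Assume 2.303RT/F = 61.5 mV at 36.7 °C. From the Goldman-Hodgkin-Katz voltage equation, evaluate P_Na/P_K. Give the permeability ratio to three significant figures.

Let α = P_Na/P_K. GHK: Vm = 61.5·log₁₀[(Kₒ + α·Naₒ)/(Kᵢ + α·Naᵢ)].
10^(Vm/61.5) = 10^(-61.6/61.5) = 0.099626
So 0.099626·(Kᵢ + α·Naᵢ) = Kₒ + α·Naₒ → α = (0.099626·152.0 − 6.95) / (143.0 − 0.099626·7.93)
α = (15.14 − 6.95) / (143.0 − 0.79) = 8.193/142.2 = 0.05761

0.0576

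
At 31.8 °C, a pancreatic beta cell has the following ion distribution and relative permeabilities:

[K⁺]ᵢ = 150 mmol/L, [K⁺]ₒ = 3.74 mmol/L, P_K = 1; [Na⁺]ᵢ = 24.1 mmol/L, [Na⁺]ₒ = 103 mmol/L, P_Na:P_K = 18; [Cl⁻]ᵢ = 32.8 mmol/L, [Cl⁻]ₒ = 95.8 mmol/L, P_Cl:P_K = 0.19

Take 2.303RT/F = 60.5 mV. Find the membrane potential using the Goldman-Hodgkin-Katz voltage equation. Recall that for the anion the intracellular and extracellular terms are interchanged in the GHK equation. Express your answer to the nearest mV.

Vm = 60.5 · log₁₀[(Σ P·[cation]ₒ + Σ P·[anion]ᵢ) / (Σ P·[cation]ᵢ + Σ P·[anion]ₒ)]
Numerator = 1×3.74 + 18×103 + 0.19×32.8 = 1864
Denominator = 1×150 + 18×24.1 + 0.19×95.8 = 602
Vm = 60.5 · log₁₀(3.0963) = 60.5 × (0.4908) = 29.70 mV

30 mV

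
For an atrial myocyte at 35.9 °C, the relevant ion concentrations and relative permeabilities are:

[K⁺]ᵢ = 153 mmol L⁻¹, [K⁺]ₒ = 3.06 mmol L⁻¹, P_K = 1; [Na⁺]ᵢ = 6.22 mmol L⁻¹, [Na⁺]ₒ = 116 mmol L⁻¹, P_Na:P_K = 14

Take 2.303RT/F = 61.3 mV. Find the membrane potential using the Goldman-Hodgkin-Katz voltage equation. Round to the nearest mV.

Vm = 61.3 · log₁₀[(Σ P·[cation]ₒ + Σ P·[anion]ᵢ) / (Σ P·[cation]ᵢ + Σ P·[anion]ₒ)]
Numerator = 1×3.06 + 14×116 = 1627
Denominator = 1×153 + 14×6.22 = 240.1
Vm = 61.3 · log₁₀(6.7772) = 61.3 × (0.8310) = 50.94 mV

51 mV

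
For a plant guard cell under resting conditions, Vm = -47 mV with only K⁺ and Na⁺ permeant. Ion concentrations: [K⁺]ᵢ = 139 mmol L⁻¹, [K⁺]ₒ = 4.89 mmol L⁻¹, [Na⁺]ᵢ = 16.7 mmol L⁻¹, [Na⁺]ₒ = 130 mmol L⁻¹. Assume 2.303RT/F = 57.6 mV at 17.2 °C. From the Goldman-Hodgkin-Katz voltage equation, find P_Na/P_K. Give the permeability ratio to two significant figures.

Let α = P_Na/P_K. GHK: Vm = 57.6·log₁₀[(Kₒ + α·Naₒ)/(Kᵢ + α·Naᵢ)].
10^(Vm/57.6) = 10^(-47.0/57.6) = 0.15277
So 0.15277·(Kᵢ + α·Naᵢ) = Kₒ + α·Naₒ → α = (0.15277·139.0 − 4.89) / (130.0 − 0.15277·16.7)
α = (21.23 − 4.89) / (130.0 − 2.551) = 16.34/127.4 = 0.1282

0.13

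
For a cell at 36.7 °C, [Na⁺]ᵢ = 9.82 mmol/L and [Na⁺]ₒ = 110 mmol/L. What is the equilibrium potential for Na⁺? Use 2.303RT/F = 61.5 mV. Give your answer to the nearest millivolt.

E = (61.5/z) · log₁₀([Na⁺]_out/[Na⁺]_in) with z = +1.
= (61.5/1) · log₁₀(110/9.82) = 61.50 · log₁₀(11.2)
= 61.50 · (1.0493) = 64.53 mV

65 mV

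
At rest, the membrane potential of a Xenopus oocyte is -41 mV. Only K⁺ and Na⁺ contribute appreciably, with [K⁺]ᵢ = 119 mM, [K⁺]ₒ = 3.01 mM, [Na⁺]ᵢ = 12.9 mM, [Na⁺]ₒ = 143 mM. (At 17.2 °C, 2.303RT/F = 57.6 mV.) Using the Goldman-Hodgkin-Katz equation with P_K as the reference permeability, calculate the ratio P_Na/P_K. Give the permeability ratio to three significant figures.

Let α = P_Na/P_K. GHK: Vm = 57.6·log₁₀[(Kₒ + α·Naₒ)/(Kᵢ + α·Naᵢ)].
10^(Vm/57.6) = 10^(-41.0/57.6) = 0.19418
So 0.19418·(Kᵢ + α·Naᵢ) = Kₒ + α·Naₒ → α = (0.19418·119.0 − 3.01) / (143.0 − 0.19418·12.9)
α = (23.11 − 3.01) / (143.0 − 2.505) = 20.1/140.5 = 0.143

0.143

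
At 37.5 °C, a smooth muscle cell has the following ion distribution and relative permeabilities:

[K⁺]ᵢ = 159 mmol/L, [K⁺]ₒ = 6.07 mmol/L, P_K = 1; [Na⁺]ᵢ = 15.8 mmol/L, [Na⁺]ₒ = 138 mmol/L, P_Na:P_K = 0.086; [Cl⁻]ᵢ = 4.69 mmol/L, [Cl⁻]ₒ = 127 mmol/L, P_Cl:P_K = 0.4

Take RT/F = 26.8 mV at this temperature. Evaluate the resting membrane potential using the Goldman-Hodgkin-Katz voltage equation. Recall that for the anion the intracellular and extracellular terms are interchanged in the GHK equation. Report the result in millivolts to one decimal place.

-63.4 mV

Vm = 26.8 · ln[(Σ P·[cation]ₒ + Σ P·[anion]ᵢ) / (Σ P·[cation]ᵢ + Σ P·[anion]ₒ)]
Numerator = 1×6.07 + 0.086×138 + 0.4×4.69 = 19.81
Denominator = 1×159 + 0.086×15.8 + 0.4×127 = 211.2
Vm = 26.8 · ln(0.093835) = 26.8 × (-2.3662) = -63.41 mV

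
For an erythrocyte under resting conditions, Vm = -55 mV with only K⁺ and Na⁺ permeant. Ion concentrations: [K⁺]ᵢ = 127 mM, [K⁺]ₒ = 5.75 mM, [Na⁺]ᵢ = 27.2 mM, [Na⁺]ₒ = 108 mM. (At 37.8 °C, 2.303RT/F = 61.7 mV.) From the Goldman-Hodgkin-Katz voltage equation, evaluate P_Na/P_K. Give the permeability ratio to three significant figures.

0.101

Let α = P_Na/P_K. GHK: Vm = 61.7·log₁₀[(Kₒ + α·Naₒ)/(Kᵢ + α·Naᵢ)].
10^(Vm/61.7) = 10^(-55.0/61.7) = 0.12841
So 0.12841·(Kᵢ + α·Naᵢ) = Kₒ + α·Naₒ → α = (0.12841·127.0 − 5.75) / (108.0 − 0.12841·27.2)
α = (16.31 − 5.75) / (108.0 − 3.493) = 10.56/104.5 = 0.101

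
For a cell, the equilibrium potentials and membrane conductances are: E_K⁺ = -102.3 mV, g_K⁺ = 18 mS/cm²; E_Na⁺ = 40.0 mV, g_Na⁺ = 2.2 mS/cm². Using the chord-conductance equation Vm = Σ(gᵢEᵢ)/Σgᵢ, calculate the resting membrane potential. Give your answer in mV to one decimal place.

Σ gᵢEᵢ = 18·(-102.3) + 2.2·(40.0) = -1753.40
Σ gᵢ = 18 + 2.2 = 20.2
Vm = -1753.40 / 20.2 = -86.80 mV

-86.8 mV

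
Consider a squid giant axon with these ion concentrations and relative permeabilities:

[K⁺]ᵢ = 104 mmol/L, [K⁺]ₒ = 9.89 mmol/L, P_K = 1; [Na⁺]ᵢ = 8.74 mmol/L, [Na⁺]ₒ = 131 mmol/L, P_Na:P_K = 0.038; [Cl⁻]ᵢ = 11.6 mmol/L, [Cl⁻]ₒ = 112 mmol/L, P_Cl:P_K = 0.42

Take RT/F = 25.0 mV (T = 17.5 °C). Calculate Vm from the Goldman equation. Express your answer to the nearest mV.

-51 mV

Vm = 25.0 · ln[(Σ P·[cation]ₒ + Σ P·[anion]ᵢ) / (Σ P·[cation]ᵢ + Σ P·[anion]ₒ)]
Numerator = 1×9.89 + 0.038×131 + 0.42×11.6 = 19.74
Denominator = 1×104 + 0.038×8.74 + 0.42×112 = 151.4
Vm = 25.0 · ln(0.13041) = 25.0 × (-2.0371) = -50.93 mV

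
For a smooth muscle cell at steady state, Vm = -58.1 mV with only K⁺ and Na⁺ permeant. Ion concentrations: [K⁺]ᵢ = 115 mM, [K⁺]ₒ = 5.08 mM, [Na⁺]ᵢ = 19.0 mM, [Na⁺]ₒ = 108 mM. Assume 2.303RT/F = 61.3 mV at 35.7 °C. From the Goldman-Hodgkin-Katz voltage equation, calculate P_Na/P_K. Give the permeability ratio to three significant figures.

0.0745

Let α = P_Na/P_K. GHK: Vm = 61.3·log₁₀[(Kₒ + α·Naₒ)/(Kᵢ + α·Naᵢ)].
10^(Vm/61.3) = 10^(-58.1/61.3) = 0.11277
So 0.11277·(Kᵢ + α·Naᵢ) = Kₒ + α·Naₒ → α = (0.11277·115.0 − 5.08) / (108.0 − 0.11277·19.0)
α = (12.97 − 5.08) / (108.0 − 2.143) = 7.889/105.9 = 0.07452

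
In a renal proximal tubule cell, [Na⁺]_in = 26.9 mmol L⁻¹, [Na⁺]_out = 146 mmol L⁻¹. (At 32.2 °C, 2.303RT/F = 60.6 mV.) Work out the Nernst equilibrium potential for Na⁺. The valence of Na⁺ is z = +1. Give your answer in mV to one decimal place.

E = (60.6/z) · log₁₀([Na⁺]_out/[Na⁺]_in) with z = +1.
= (60.6/1) · log₁₀(146/26.9) = 60.60 · log₁₀(5.428)
= 60.60 · (0.7346) = 44.52 mV

44.5 mV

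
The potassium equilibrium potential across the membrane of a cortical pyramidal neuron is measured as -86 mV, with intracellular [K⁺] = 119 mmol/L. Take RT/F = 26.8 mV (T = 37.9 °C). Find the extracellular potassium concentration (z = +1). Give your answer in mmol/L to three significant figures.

4.81 mmol/L

Nernst: E = (26.8/1) · ln([out]/[in]), so ln([out]/[in]) = -86.0 × 1 / 26.8 = -3.2090.
[out]/[in] = e^(-3.2090) = 0.0404.
[out] = 0.0404 × 119 = 4.807 mmol/L.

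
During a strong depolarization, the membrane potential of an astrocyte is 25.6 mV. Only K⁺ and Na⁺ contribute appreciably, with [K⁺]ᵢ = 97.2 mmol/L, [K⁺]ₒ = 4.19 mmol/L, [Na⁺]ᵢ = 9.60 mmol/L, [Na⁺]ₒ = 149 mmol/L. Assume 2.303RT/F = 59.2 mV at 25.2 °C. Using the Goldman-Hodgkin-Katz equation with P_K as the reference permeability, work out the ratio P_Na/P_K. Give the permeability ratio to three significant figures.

Let α = P_Na/P_K. GHK: Vm = 59.2·log₁₀[(Kₒ + α·Naₒ)/(Kᵢ + α·Naᵢ)].
10^(Vm/59.2) = 10^(25.6/59.2) = 2.7067
So 2.7067·(Kᵢ + α·Naᵢ) = Kₒ + α·Naₒ → α = (2.7067·97.2 − 4.19) / (149.0 − 2.7067·9.6)
α = (263.1 − 4.19) / (149.0 − 25.98) = 258.9/123 = 2.105

2.10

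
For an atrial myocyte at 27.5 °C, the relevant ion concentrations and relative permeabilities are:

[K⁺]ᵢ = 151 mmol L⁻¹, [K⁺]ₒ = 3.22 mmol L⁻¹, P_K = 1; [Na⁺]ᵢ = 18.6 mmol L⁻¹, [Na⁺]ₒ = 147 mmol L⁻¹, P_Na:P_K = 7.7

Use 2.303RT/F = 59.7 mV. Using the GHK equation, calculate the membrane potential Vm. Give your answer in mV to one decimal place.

Vm = 59.7 · log₁₀[(Σ P·[cation]ₒ + Σ P·[anion]ᵢ) / (Σ P·[cation]ᵢ + Σ P·[anion]ₒ)]
Numerator = 1×3.22 + 7.7×147 = 1135
Denominator = 1×151 + 7.7×18.6 = 294.2
Vm = 59.7 · log₁₀(3.8581) = 59.7 × (0.5864) = 35.01 mV

35.0 mV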